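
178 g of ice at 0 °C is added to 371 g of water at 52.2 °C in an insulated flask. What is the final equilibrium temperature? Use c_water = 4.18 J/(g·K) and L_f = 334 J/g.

T_f ≈ 9.4 °C

Conservation of energy gives ΣQ = 0:
fusion: m_ice L_f = 178×334 = 59452
  meltwater 0→T: 178×4.18×T = 744.04 T
  water: 1550.8(T − 52.2)
2294.8 T = 80951 − 59452 = 21499
T ≈ 9.37 °C — above 0 °C, consistent with complete melting.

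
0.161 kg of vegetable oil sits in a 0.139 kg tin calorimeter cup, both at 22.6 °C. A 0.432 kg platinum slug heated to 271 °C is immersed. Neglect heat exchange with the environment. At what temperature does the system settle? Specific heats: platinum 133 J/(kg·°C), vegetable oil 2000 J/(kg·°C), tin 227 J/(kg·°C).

T_f ≈ 57.3 °C

Net heat exchanged in the isolated system is zero:
0.432×133×(T − 271) + 0.161×2000×(T − 22.6) + 0.139×227×(T − 22.6) = 0
57.46(T − 271) + 322(T − 22.6) + 31.55(T − 22.6) = 0
(57.46 + 322 + 31.55) T = 57.46×271 + 322×22.6 + 31.55×22.6
T = 23561/411.01 ≈ 57.32 °C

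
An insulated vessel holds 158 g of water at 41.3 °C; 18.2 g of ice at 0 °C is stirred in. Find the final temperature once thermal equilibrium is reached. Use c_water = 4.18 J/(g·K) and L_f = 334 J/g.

Net heat exchanged in the isolated system is zero:
latent heat to melt: 18.2×334 = 6078.8
  warm the meltwater: 76.08 T
  water: 660.44(T − 41.3)
736.52 T = 27276 − 6078.8 = 21197
T ≈ 28.78 °C — above 0 °C, consistent with complete melting.

T_f ≈ 28.8 °C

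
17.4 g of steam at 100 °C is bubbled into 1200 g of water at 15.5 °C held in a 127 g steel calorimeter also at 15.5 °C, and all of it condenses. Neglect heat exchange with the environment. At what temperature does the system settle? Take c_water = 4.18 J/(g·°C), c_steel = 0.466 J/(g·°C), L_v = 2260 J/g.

Let T be the final temperature. ΣQ_i = 0:
condense steam: −17.4·2260 = −39324; condensed water 100 °C→T: 72.73(T − 100); original water: 5016(T − 15.5); cup: 59.18(T − 15.5)
5147.9 T = 39324 + 7273.2 + 78665 = 125263
T ≈ 24.33 °C (< 100 °C, so full condensation is consistent).

T_f ≈ 24.3 °C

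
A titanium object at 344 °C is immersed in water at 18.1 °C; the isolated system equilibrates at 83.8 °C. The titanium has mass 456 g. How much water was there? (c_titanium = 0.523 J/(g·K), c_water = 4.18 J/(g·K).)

m ≈ 226 g

Let T be the final temperature. ΣQ_i = 0:
456·0.523·(83.8 − 344) + m·4.18·(83.8 − 18.1) = 0
274.63 m = 62055
m = 62055/274.63 ≈ 226 g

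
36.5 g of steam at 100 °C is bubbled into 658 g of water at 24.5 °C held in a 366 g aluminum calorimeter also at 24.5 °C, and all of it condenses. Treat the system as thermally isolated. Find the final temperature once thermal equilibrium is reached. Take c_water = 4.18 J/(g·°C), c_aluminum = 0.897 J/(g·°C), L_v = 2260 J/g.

Heat gained plus heat lost sum to zero:
steam→water at 100 °C releases m L_v = 36.5·2260 = 82490
  condensed water 100 °C→T: 152.57(T − 100)
  original water: 2750.4(T − 24.5)
  aluminum cup: 366·0.897·(T − 24.5) = 328.3(T − 24.5)
3231.3 T = 82490 + 15257 + 75429 = 173176
T ≈ 53.59 °C (< 100 °C, so full condensation is consistent).

T_f ≈ 53.6 °C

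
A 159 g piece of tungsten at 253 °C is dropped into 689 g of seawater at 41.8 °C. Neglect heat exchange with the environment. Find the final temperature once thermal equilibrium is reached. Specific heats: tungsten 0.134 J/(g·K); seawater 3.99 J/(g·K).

Setting the total heat transfer to zero:
159×0.134×(T − 253) + 689×3.99×(T − 41.8) = 0
21.31(T − 253) + 2749.1(T − 41.8) = 0
2770.4 T = 120303
T = 120303/2770.4 ≈ 43.42 °C

T_f ≈ 43.4 °C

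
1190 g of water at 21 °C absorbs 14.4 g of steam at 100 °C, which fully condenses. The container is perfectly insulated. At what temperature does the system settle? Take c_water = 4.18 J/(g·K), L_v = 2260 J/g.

Setting the total heat transfer to zero:
latent heat released on condensation: 14.4×2260 = 32544
  condensate cools 100→T: 14.4×4.18×(T − 100) = 60.19(T − 100)
  original water: 4974.2(T − 21)
5034.4 T = 32544 + 6019.2 + 104458 = 143021
T ≈ 28.41 °C, under the boiling point, so the assumption holds.

T_f ≈ 28.4 °C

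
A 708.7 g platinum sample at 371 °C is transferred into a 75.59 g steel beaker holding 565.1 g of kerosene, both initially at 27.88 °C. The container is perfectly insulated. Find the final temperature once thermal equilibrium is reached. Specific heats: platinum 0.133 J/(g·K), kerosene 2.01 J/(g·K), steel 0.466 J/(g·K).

T_f ≈ 53.4 °C

Conservation of energy gives ΣQ = 0:
708.7×0.133×(T − 371) + 565.1×2.01×(T − 27.88) + 75.59×0.466×(T − 27.88) = 0
1265.3 T = 67619
T = 67619/1265.3 ≈ 53.44 °C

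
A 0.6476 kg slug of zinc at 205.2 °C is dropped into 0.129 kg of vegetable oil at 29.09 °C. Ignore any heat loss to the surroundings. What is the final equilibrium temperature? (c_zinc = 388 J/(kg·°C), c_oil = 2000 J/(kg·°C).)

Heat lost by the zinc equals heat gained by the oil:
0.6476*388*(205.2 − T) = 0.129*2000*(T − 29.09)
251.27(205.2 − T) = 258(T − 29.09)
509.27 T = 59066  ⇒  T ≈ 115.98 °C

T_f ≈ 116.0 °C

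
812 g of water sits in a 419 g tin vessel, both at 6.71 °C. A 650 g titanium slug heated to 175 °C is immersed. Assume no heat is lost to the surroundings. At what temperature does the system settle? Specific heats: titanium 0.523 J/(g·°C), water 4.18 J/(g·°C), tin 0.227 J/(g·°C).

T_f ≈ 21.7 °C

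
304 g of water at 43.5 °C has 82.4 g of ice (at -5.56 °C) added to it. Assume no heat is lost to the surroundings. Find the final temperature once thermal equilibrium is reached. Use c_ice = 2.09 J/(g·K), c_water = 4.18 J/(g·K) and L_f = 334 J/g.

T_f ≈ 16.6 °C

Heat gained plus heat lost sum to zero:
warm ice to 0 °C: 82.4×2.09×(0 − (-5.56)) = 957.52; melt ice: 82.4×334 = 27522; warm the meltwater: 344.43 T; water: 1270.7(T − 43.5)
1615.2 T = 55276 − 28479 = 26797
T ≈ 16.59 °C — above 0 °C, consistent with complete melting.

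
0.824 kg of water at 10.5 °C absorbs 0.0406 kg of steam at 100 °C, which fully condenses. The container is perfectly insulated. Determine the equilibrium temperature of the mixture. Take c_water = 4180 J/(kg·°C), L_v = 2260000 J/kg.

Let T be the final temperature. ΣQ_i = 0:
latent heat released on condensation: 0.0406×2260000 = 91756
  condensate cools 100→T: 0.0406×4180×(T − 100) = 169.71(T − 100)
  original water: 3444.3(T − 10.5)
3614 T = 91756 + 16971 + 36165 = 144892
T ≈ 40.09 °C (< 100 °C, so full condensation is consistent).

T_f ≈ 40.1 °C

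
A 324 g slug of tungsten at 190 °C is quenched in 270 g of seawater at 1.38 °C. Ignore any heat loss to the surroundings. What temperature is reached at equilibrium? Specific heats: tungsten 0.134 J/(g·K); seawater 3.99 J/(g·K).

T_f ≈ 8.7 °C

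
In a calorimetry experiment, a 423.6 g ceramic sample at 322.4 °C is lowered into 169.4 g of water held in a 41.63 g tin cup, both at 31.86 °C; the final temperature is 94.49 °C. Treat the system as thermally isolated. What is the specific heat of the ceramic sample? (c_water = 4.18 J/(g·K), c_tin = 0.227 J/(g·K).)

Heat gained plus heat lost sum to zero:
423.6×c×(94.49 − 322.4) + 169.4×4.18×(94.49 − 31.86) + 41.63×0.227×(94.49 − 31.86) = 0
-96543 c = -44940
c = -44940/-96543 ≈ 0.4655 J/(g·K)

c ≈ 0.465 J/(g·K)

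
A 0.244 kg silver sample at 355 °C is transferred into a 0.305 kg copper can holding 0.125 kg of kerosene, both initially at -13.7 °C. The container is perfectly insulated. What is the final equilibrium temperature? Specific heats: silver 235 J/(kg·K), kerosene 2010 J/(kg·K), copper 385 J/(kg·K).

Net heat exchanged in the isolated system is zero:
0.244*235*(T − 355) + 0.125*2010*(T − (-13.7)) + 0.305*385*(T − (-13.7)) = 0
57.34(T − 355) + 251.25(T − (-13.7)) + 117.42(T − (-13.7)) = 0
(57.34 + 251.25 + 117.42) T = 57.34*355 + 251.25*(-13.7) + 117.42*(-13.7)
T = 15305 / 426.01 = 35.9 °C

T_f ≈ 35.9 °C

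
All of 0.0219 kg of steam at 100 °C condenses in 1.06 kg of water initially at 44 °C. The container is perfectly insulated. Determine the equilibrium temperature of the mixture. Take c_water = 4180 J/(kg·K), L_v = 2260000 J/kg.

Let T be the final temperature. ΣQ_i = 0:
steam→water at 100 °C releases m L_v = 0.0219×2260000 = 49494; condensate cools 100→T: 0.0219×4180×(T − 100) = 91.54(T − 100); original water: 4430.8(T − 44)
4522.3 T = 49494 + 9154.2 + 194955 = 253603
T ≈ 56.08 °C — below 100 °C, confirming all the steam condensed.

T_f ≈ 56.1 °C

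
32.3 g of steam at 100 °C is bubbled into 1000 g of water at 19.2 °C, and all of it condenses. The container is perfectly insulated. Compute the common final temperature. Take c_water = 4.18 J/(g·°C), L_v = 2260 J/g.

T_f ≈ 38.6 °C

Energy balance with sensible and latent terms:
condense steam: −32.3·2260 = −72998; condensate cools 100→T: 32.3·4.18·(T − 100) = 135.01(T − 100); water warms: 1000·4.18·(T − 19.2) = 4180(T − 19.2)
4315 T = 72998 + 13501 + 80256 = 166755
T ≈ 38.65 °C (< 100 °C, so full condensation is consistent).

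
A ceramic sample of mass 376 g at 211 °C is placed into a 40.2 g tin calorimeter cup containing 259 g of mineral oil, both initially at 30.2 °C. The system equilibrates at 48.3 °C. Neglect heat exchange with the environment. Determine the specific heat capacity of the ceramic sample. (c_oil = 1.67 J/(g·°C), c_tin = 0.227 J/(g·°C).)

c ≈ 0.131 J/(g·°C)

Heat gained plus heat lost sum to zero:
376×c×(48.3 − 211) + 259×1.67×(48.3 − 30.2) + 40.2×0.227×(48.3 − 30.2) = 0
-61175 c = -7994
c = -7994/-61175 ≈ 0.1307 J/(g·°C)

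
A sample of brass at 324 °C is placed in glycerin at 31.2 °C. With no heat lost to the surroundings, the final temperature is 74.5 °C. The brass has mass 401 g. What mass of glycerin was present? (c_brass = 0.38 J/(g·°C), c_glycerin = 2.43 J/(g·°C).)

m ≈ 361 g

Heat lost by the brass = heat gained by the glycerin:
401×0.38×(324 − 74.5) = m×2.43×(74.5 − 31.2)
105.22 m = 38019  ⇒  m ≈ 361.3 g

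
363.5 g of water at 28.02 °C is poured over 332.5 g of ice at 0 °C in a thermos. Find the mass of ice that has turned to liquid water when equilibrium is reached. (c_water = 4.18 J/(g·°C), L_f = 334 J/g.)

m_melted ≈ 127 g

Heat available from the water dropping to 0 °C: 363.5×4.18×28.02 = 42574 J.
Fully melting the ice requires m_ice L_f = 332.5×334 = 111055 J.
That's not enough to melt it all — equilibrium is at 0 °C with ice remaining.
m_melted×334 = 42574  ⇒  m_melted ≈ 127.5 g.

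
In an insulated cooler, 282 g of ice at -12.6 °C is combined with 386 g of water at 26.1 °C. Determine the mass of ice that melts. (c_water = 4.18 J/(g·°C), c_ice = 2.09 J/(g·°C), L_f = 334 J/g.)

m_melted ≈ 104 g

Heat available from the water dropping to 0 °C: 386×4.18×26.1 = 42112 J.
Warming the ice to 0 °C takes 282×2.09×12.6 = 7426.2 J, leaving 34686 J for melting.
Melting all 282 g of ice would need 282×334 = 94188 J.
That's not enough to melt it all — equilibrium is at 0 °C with ice remaining.
Mass melted = 34686/334 ≈ 103.8 g.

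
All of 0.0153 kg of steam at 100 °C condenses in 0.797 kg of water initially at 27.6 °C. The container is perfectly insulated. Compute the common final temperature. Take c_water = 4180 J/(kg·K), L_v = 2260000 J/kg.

T_f ≈ 39.1 °C

Taking heat into each body as positive, Σ m c ΔT = 0:
latent heat released on condensation: 0.0153·2260000 = 34578; condensate cools 100→T: 0.0153·4180·(T − 100) = 63.95(T − 100); original water: 3331.5(T − 27.6)
3395.4 T = 34578 + 6395.4 + 91948 = 132922
T ≈ 39.15 °C — below 100 °C, confirming all the steam condensed.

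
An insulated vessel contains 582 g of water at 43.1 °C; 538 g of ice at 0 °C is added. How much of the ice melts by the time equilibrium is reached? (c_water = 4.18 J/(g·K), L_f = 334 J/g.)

m_melted ≈ 314 g

Cooling the water to 0 °C releases 582·4.18·43.1 = 104852 J.
Fully melting the ice requires m_ice L_f = 538·334 = 179692 J.
Since 104852 < 179692 J, not all the ice melts; equilibrium is at 0 °C.
m_melt = 104852 / L_f = 313.9 g.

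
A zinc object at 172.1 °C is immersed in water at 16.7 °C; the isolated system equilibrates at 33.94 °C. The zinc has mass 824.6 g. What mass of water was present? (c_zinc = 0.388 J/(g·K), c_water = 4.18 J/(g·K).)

m ≈ 613 g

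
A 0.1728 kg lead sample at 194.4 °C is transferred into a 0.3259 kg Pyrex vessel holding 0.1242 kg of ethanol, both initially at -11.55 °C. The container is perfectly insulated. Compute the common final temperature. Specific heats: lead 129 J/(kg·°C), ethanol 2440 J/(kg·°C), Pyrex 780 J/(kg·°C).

T_f ≈ -3.6 °C

T_f is the heat-capacity-weighted average of the initial temperatures:
T_f = (22.29·194.4 + 303.05·(-11.55) + 254.2·(-11.55)) / (22.29 + 303.05 + 254.2)
    = -2102.8 / 579.54 ≈ -3.63 °C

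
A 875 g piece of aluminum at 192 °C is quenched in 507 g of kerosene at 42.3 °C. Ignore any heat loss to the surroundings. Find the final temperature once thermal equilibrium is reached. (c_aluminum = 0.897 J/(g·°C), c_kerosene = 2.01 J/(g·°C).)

Heat gained plus heat lost sum to zero:
875*0.897*(T − 192) + 507*2.01*(T − 42.3) = 0
784.88(T − 192) + 1019.1(T − 42.3) = 0
(784.88 + 1019.1) T = 784.88*192 + 1019.1*42.3
T = 193803 / 1803.9 = 107 °C

T_f ≈ 107.4 °C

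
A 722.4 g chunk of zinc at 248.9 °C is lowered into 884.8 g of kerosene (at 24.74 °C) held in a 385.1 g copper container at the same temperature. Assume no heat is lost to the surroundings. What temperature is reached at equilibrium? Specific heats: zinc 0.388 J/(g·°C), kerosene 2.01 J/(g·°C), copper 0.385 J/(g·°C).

T_f ≈ 53.2 °C

Net heat exchanged in the isolated system is zero:
722.4·0.388·(T − 248.9) + 884.8·2.01·(T − 24.74) + 385.1·0.385·(T − 24.74) = 0
280.29(T − 248.9) + 1778.4(T − 24.74) + 148.26(T − 24.74) = 0
2207 T = 117431
T = 117431/2207 ≈ 53.21 °C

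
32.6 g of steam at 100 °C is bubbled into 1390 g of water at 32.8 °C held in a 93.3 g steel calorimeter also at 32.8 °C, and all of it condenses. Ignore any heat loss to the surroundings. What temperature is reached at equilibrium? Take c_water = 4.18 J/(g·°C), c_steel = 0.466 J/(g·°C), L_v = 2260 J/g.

T_f ≈ 46.6 °C

Taking heat into each body as positive, Σ m c ΔT = 0:
condense steam: −32.6×2260 = −73676; condensate cools 100→T: 32.6×4.18×(T − 100) = 136.27(T − 100); water warms: 1390×4.18×(T − 32.8) = 5810.2(T − 32.8); steel cup: 93.3×0.466×(T − 32.8) = 43.48(T − 32.8)
5989.9 T = 73676 + 13627 + 192001 = 279303
T ≈ 46.63 °C — below 100 °C, confirming all the steam condensed.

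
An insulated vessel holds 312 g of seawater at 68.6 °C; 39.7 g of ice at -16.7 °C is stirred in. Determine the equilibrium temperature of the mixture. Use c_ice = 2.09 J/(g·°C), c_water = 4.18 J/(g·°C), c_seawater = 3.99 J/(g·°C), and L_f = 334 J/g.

T_f ≈ 50.2 °C

Sum of m c ΔT and latent-heat terms is zero:
ice -16.7→0 °C: 39.7·2.09·16.7 = 1385.6
  fusion: m_ice L_f = 39.7·334 = 13260
  meltwater 0→T: 39.7·4.18·T = 165.95 T
  seawater: 1244.9(T − 68.6)
1410.8 T = 85399 − 14645 = 70753
T ≈ 50.15 °C. Since T > 0 °C, the all-ice-melts assumption holds.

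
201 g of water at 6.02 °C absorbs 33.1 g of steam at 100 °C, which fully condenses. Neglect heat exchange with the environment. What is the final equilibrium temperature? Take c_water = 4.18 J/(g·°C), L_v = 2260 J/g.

T_f ≈ 95.8 °C

Heat gained plus heat lost sum to zero:
condense steam: −33.1×2260 = −74806; condensate cools 100→T: 33.1×4.18×(T − 100) = 138.36(T − 100); original water: 840.18(T − 6.02)
978.54 T = 74806 + 13836 + 5057.9 = 93700
T ≈ 95.75 °C (< 100 °C, so full condensation is consistent).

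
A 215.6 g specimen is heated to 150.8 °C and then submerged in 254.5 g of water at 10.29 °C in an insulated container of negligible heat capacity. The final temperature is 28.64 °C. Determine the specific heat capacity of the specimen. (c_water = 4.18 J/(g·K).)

c ≈ 0.741 J/(g·K)

Heat lost by the specimen = heat gained by the water:
215.6×c×(150.8 − 28.64) = 254.5×4.18×(28.64 − 10.29)
26338 c = 19521  ⇒  c ≈ 0.7412 J/(g·K)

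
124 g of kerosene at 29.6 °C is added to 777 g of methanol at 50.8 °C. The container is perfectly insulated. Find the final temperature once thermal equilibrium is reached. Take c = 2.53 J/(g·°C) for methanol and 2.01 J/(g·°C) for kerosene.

Heat lost by the methanol equals heat gained by the kerosene:
777·2.53·(50.8 − T) = 124·2.01·(T − 29.6)
1965.8(50.8 − T) = 249.24(T − 29.6)
2215 T = 107241  ⇒  T ≈ 48.41 °C

T_f ≈ 48.4 °C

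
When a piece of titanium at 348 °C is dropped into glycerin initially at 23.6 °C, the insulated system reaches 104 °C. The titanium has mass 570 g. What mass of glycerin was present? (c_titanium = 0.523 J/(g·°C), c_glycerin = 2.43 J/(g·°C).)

m ≈ 372 g

Energy conservation, ΣQ = 0:
570·0.523·(104 − 348) + m·2.43·(104 − 23.6) = 0
195.37 m = 72739
m = 72739/195.37 ≈ 372.3 g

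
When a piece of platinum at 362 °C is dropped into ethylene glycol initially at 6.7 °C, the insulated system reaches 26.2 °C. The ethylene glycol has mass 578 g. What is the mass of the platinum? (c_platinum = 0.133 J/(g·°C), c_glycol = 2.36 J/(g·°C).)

m ≈ 596 g

Energy conservation, ΣQ = 0:
m·0.133·(26.2 − 362) + 578·2.36·(26.2 − 6.7) = 0
-44.66 m = -26600
m = -26600/-44.66 ≈ 595.6 g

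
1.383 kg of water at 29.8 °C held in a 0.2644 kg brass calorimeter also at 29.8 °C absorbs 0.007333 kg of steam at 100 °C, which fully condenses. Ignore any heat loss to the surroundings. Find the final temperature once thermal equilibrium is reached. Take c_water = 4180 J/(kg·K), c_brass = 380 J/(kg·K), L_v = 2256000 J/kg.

Sum of m c ΔT and latent-heat terms is zero:
condense steam: −0.007333·2256000 = −16543; condensate cools 100→T: 0.007333·4180·(T − 100) = 30.65(T − 100); original water: 5780.9(T − 29.8); brass cup: 0.2644·380·(T − 29.8) = 100.47(T − 29.8)
5912.1 T = 16543 + 3065.2 + 175266 = 194875
T ≈ 32.96 °C — below 100 °C, confirming all the steam condensed.

T_f ≈ 33.0 °C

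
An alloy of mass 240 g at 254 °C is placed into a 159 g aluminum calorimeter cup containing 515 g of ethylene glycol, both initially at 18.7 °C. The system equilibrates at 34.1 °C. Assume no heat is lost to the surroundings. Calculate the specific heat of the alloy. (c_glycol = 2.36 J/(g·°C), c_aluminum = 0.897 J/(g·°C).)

c ≈ 0.396 J/(g·°C)

Energy conservation, ΣQ = 0:
240·c·(34.1 − 254) + 515·2.36·(34.1 − 18.7) + 159·0.897·(34.1 − 18.7) = 0
-52776 c = -20914
c = -20914/-52776 ≈ 0.3963 J/(g·°C)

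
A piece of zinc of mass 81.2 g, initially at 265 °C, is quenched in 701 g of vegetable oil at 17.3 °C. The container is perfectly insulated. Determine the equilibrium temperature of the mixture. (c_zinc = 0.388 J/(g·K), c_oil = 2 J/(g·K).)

With ΣQ=0 the equilibrium temperature is the m·c-weighted mean:
T_f = (31.51·265 + 1402·17.3) / (31.51 + 1402)
    = 32604 / 1433.5 ≈ 22.74 °C

T_f ≈ 22.7 °C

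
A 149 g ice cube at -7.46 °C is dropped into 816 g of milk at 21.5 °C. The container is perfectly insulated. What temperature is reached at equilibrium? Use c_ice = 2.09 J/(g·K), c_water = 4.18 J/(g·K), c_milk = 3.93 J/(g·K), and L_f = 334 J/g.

T_f ≈ 4.4 °C

Setting the total heat transfer to zero:
ice -7.46→0 °C: 149·2.09·7.46 = 2323.1; latent heat to melt: 149·334 = 49766; warm the meltwater: 622.82 T; milk cools: 816·3.93·(T − 21.5) = 3206.9(T − 21.5)
3829.7 T = 68948 − 52089 = 16859
T ≈ 4.40 °C. Since T > 0 °C, the all-ice-melts assumption holds.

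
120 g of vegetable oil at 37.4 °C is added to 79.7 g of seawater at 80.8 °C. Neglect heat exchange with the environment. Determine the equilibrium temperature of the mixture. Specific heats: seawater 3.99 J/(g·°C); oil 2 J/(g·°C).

T_f ≈ 62.1 °C

T_f is the heat-capacity-weighted average of the initial temperatures:
T_f = (318*80.8 + 240*37.4) / (318 + 240)
    = 34671 / 558 ≈ 62.13 °C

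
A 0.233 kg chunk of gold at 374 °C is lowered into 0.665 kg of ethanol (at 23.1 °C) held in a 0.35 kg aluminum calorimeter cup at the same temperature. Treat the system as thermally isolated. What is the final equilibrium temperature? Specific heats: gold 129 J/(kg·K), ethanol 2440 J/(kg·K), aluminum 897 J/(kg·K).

Conservation of energy gives ΣQ = 0:
0.233·129·(T − 374) + 0.665·2440·(T − 23.1) + 0.35·897·(T − 23.1) = 0
(30.06 + 1622.6 + 313.95) T = 30.06·374 + 1622.6·23.1 + 313.95·23.1
T = 55976 / 1966.6 = 28.5 °C

T_f ≈ 28.5 °C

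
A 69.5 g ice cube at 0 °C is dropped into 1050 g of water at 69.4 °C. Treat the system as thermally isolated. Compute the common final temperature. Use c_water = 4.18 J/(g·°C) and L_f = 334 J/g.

T_f ≈ 60.1 °C

Net heat exchanged in the isolated system is zero:
latent heat to melt: 69.5×334 = 23213; warm the meltwater: 290.51 T; water cools: 1050×4.18×(T − 69.4) = 4389(T − 69.4)
4679.5 T = 304597 − 23213 = 281384
T ≈ 60.13 °C — above 0 °C, consistent with complete melting.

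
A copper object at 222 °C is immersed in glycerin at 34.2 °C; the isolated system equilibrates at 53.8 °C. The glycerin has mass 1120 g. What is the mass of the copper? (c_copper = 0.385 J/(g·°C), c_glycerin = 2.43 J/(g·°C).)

m ≈ 824 g

|Q_copper| = |Q_glycerin|:
m×0.385×(222 − 53.8) = 1120×2.43×(53.8 − 34.2)
64.76 m = 53343  ⇒  m ≈ 823.7 g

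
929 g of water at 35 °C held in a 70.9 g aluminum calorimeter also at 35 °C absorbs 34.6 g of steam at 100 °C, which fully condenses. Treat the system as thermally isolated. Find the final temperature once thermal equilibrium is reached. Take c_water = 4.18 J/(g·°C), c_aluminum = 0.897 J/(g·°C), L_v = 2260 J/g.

Setting the total heat transfer to zero:
steam→water at 100 °C releases m L_v = 34.6×2260 = 78196; condensate cools 100→T: 34.6×4.18×(T − 100) = 144.63(T − 100); water warms: 929×4.18×(T − 35) = 3883.2(T − 35); cup: 63.6(T − 35)
4091.4 T = 78196 + 14463 + 138139 = 230797
T ≈ 56.41 °C (< 100 °C, so full condensation is consistent).

T_f ≈ 56.4 °C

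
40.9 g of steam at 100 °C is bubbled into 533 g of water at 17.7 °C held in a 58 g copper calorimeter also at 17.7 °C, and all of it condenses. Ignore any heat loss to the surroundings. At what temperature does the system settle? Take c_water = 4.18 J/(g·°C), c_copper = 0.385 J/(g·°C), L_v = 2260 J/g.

T_f ≈ 61.7 °C

Setting the total heat transfer to zero:
latent heat released on condensation: 40.9·2260 = 92434; condensed water 100 °C→T: 170.96(T − 100); water warms: 533·4.18·(T − 17.7) = 2227.9(T − 17.7); cup: 22.33(T − 17.7)
2421.2 T = 92434 + 17096 + 39830 = 149360
T ≈ 61.69 °C, under the boiling point, so the assumption holds.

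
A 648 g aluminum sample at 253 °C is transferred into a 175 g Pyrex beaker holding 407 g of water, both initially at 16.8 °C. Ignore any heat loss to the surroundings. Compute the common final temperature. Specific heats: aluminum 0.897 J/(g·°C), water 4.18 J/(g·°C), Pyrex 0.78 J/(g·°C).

T_f ≈ 73.6 °C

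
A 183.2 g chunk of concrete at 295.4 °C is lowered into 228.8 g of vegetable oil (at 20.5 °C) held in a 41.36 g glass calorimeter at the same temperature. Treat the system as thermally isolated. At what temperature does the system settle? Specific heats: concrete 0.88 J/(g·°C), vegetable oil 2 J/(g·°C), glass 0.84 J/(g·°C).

Conservation of energy gives ΣQ = 0:
183.2*0.88*(T − 295.4) + 228.8*2*(T − 20.5) + 41.36*0.84*(T − 20.5) = 0
161.22(T − 295.4) + 457.6(T − 20.5) + 34.74(T − 20.5) = 0
653.56 T = 57716
T ≈ 88.31 °C

T_f ≈ 88.3 °C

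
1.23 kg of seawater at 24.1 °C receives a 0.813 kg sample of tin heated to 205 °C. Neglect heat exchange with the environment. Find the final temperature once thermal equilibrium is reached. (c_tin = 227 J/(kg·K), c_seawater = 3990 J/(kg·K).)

Heat lost by the tin equals heat gained by the seawater:
0.813*227*(205 − T) = 1.23*3990*(T − 24.1)
184.55(205 − T) = 4907.7(T − 24.1)
5092.3 T = 156109  ⇒  T ≈ 30.66 °C

T_f ≈ 30.7 °C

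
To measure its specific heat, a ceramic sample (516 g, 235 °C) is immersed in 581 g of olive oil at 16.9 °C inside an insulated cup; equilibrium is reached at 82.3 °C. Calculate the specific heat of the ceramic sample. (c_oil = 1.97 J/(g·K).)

c ≈ 0.95 J/(g·K)

Heat gained plus heat lost sum to zero:
516×c×(82.3 − 235) + 581×1.97×(82.3 − 16.9) = 0
-78793 c = -74855
c = -74855/-78793 ≈ 0.95 J/(g·K)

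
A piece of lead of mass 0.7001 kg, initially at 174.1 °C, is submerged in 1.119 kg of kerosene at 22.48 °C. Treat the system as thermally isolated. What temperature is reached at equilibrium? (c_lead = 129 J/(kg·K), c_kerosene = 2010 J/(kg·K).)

T_f ≈ 28.3 °C

Conservation of energy gives ΣQ = 0:
0.7001×129×(T − 174.1) + 1.119×2010×(T − 22.48) = 0
90.31(T − 174.1) + 2249.2(T − 22.48) = 0
2339.5 T = 66285
T = 66285 / 2339.5 = 28.3 °C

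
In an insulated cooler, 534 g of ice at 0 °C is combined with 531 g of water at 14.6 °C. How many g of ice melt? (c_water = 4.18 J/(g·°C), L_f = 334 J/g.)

m_melted ≈ 97 g

Heat available from the water dropping to 0 °C: 531×4.18×14.6 = 32406 J.
Melting all 534 g of ice would need 534×334 = 178356 J.
That's not enough to melt it all — equilibrium is at 0 °C with ice remaining.
m_melt = 32406 / L_f = 97.02 g.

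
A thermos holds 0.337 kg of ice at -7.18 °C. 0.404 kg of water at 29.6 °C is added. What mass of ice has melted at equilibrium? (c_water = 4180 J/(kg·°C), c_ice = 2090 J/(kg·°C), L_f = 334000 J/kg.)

m_melted ≈ 0.135 kg

Water can give up m c ΔT = 0.404×4180×29.6 = 49986 J before reaching 0 °C.
Warming the ice to 0 °C takes 0.337×2090×7.18 = 5057.1 J, leaving 44929 J for melting.
Melting all 0.337 kg of ice would need 0.337×334000 = 112558 J.
Since 44929 < 112558 J, not all the ice melts; equilibrium is at 0 °C.
Mass melted = 44929/334000 ≈ 0.1345 kg.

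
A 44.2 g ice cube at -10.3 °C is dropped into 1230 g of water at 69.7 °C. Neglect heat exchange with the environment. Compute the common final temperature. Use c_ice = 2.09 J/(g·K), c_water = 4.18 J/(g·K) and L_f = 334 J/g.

Taking heat into each body as positive, Σ m c ΔT = 0:
ice -10.3→0 °C: 44.2·2.09·10.3 = 951.49; fusion: m_ice L_f = 44.2·334 = 14763; meltwater 0→T: 44.2·4.18·T = 184.76 T; water cools: 1230·4.18·(T − 69.7) = 5141.4(T − 69.7)
5326.2 T = 358356 − 15714 = 342641
T ≈ 64.33 °C. Since T > 0 °C, the all-ice-melts assumption holds.

T_f ≈ 64.3 °C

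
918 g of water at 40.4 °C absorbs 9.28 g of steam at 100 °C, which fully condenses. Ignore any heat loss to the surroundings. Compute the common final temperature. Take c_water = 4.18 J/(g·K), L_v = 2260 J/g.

T_f ≈ 46.4 °C

Heat gained plus heat lost sum to zero:
latent heat released on condensation: 9.28·2260 = 20973
  condensate cools 100→T: 9.28·4.18·(T − 100) = 38.79(T − 100)
  water warms: 918·4.18·(T − 40.4) = 3837.2(T − 40.4)
3876 T = 20973 + 3879 + 155024 = 179876
T ≈ 46.41 °C, under the boiling point, so the assumption holds.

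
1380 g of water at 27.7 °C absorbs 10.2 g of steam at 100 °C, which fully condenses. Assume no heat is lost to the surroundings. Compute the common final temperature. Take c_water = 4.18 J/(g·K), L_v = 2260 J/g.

Energy balance with sensible and latent terms:
latent heat released on condensation: 10.2·2260 = 23052; condensed water 100 °C→T: 42.64(T − 100); water warms: 1380·4.18·(T − 27.7) = 5768.4(T − 27.7)
5811 T = 23052 + 4263.6 + 159785 = 187100
T ≈ 32.20 °C, under the boiling point, so the assumption holds.

T_f ≈ 32.2 °C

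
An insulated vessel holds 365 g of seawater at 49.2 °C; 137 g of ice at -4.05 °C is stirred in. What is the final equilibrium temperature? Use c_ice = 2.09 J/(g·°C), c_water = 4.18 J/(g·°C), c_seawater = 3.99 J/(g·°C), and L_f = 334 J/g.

Taking heat into each body as positive, Σ m c ΔT = 0:
ice -4.05→0 °C: 137×2.09×4.05 = 1159.6; melt ice: 137×334 = 45758; meltwater 0→T: 137×4.18×T = 572.66 T; seawater: 1456.4(T − 49.2)
2029 T = 71652 − 46918 = 24735
T ≈ 12.19 °C — above 0 °C, consistent with complete melting.

T_f ≈ 12.2 °C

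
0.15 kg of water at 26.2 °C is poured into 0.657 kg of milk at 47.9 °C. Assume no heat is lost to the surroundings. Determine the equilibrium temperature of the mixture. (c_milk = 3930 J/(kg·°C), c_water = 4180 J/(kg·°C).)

Conservation of energy gives ΣQ = 0:
0.657*3930*(T − 47.9) + 0.15*4180*(T − 26.2) = 0
3209 T = 140106
T = 140106 / 3209 = 43.7 °C

T_f ≈ 43.7 °C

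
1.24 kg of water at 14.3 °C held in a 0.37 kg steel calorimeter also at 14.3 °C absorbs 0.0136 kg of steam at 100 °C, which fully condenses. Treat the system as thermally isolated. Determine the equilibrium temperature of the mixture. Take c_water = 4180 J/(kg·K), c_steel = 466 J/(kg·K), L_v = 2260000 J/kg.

Setting the total heat transfer to zero:
latent heat released on condensation: 0.0136·2260000 = 30736
  condensed water 100 °C→T: 56.85(T − 100)
  original water: 5183.2(T − 14.3)
  steel cup: 0.37·466·(T − 14.3) = 172.42(T − 14.3)
5412.5 T = 30736 + 5684.8 + 76585 = 113006
T ≈ 20.88 °C (< 100 °C, so full condensation is consistent).

T_f ≈ 20.9 °C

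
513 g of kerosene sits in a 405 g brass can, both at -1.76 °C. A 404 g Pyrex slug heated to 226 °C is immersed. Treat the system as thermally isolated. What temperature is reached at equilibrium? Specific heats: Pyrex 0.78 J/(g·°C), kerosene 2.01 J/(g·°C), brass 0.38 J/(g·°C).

T_f ≈ 46.1 °C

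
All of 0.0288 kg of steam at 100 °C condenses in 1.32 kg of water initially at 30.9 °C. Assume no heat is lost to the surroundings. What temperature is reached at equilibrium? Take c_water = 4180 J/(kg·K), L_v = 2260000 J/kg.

Heat gained plus heat lost sum to zero:
condense steam: −0.0288×2260000 = −65088; condensed water 100 °C→T: 120.38(T − 100); original water: 5517.6(T − 30.9)
5638 T = 65088 + 12038 + 170494 = 247620
T ≈ 43.92 °C, under the boiling point, so the assumption holds.

T_f ≈ 43.9 °C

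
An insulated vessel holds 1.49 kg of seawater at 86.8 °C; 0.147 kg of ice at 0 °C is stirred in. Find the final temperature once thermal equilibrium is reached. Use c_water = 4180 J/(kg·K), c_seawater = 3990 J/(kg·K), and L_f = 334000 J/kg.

Conservation of energy gives ΣQ = 0:
fusion: m_ice L_f = 0.147·334000 = 49098; meltwater 0→T: 0.147·4180·T = 614.46 T; seawater cools: 1.49·3990·(T − 86.8) = 5945.1(T − 86.8)
6559.6 T = 516035 − 49098 = 466937
T ≈ 71.18 °C (positive, so assuming full melt was valid).

T_f ≈ 71.2 °C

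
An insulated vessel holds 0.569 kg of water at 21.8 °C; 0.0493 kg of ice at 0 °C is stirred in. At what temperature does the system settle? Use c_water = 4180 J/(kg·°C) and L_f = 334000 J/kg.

T_f ≈ 13.7 °C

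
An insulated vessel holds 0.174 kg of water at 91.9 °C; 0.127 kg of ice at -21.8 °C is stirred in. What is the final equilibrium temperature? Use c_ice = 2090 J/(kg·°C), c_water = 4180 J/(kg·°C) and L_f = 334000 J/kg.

Sum of m c ΔT and latent-heat terms is zero:
warm ice to 0 °C: 0.127·2090·(0 − (-21.8)) = 5786.4; melt ice: 0.127·334000 = 42418; meltwater 0→T: 0.127·4180·T = 530.86 T; water cools: 0.174·4180·(T − 91.9) = 727.32(T − 91.9)
1258.2 T = 66841 − 48204 = 18636
T ≈ 14.81 °C (positive, so assuming full melt was valid).

T_f ≈ 14.8 °C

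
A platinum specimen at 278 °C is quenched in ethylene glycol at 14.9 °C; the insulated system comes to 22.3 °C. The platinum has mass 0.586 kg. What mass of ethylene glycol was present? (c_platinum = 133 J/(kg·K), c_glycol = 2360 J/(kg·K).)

Heat gained plus heat lost sum to zero:
0.586·133·(22.3 − 278) + m·2360·(22.3 − 14.9) = 0
17464 m = 19929
m = 19929/17464 ≈ 1.141 kg

m ≈ 1.14 kg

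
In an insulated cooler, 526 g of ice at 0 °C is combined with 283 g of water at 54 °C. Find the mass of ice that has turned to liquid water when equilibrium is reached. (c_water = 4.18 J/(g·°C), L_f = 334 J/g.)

m_melted ≈ 191 g

Cooling the water to 0 °C releases 283×4.18×54 = 63879 J.
Fully melting the ice requires m_ice L_f = 526×334 = 175684 J.
That's not enough to melt it all — equilibrium is at 0 °C with ice remaining.
m_melted×334 = 63879  ⇒  m_melted ≈ 191.3 g.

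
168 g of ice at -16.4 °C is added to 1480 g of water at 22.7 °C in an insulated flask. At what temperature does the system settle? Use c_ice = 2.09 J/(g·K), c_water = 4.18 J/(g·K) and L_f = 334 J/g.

T_f ≈ 11.4 °C

Taking heat into each body as positive, Σ m c ΔT = 0:
ice -16.4→0 °C: 168×2.09×16.4 = 5758.4; melt ice: 168×334 = 56112; warm the meltwater: 702.24 T; water cools: 1480×4.18×(T − 22.7) = 6186.4(T − 22.7)
6888.6 T = 140431 − 61870 = 78561
T ≈ 11.40 °C (positive, so assuming full melt was valid).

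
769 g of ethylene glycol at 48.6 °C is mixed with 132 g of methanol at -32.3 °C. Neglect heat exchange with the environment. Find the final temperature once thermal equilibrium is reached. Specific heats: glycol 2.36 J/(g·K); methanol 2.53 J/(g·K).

With ΣQ=0 the equilibrium temperature is the m·c-weighted mean:
T_f = (1814.8*48.6 + 333.96*(-32.3)) / (1814.8 + 333.96)
    = 77414 / 2148.8 ≈ 36.03 °C

T_f ≈ 36.0 °C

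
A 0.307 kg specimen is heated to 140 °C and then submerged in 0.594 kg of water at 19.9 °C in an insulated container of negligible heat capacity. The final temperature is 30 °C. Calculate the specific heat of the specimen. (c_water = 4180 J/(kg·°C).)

c ≈ 743 J/(kg·°C)

Let T be the final temperature. ΣQ_i = 0:
0.307·c·(30 − 140) + 0.594·4180·(30 − 19.9) = 0
-33.77 c = -25077
c = -25077/-33.77 ≈ 742.6 J/(kg·°C)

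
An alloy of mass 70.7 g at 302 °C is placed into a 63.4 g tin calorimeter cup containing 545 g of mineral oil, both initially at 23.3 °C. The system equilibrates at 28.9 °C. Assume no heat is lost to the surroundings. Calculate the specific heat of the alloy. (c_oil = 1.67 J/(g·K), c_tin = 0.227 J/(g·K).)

c ≈ 0.268 J/(g·K)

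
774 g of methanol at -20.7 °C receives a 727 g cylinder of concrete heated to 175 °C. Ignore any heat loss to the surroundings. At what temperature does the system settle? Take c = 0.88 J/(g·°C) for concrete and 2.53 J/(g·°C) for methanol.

T_f ≈ 27.5 °C

|Q_concrete| = |Q_methanol|:
727·0.88·(175 − T) = 774·2.53·(T − (-20.7))
639.76(175 − T) = 1958.2(T − (-20.7))
2598 T = 71423  ⇒  T ≈ 27.49 °C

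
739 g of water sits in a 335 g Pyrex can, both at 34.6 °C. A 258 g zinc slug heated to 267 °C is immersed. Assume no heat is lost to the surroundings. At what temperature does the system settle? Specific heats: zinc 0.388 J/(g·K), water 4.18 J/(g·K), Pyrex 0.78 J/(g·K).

T_f ≈ 41.3 °C

Heat gained plus heat lost sum to zero:
258·0.388·(T − 267) + 739·4.18·(T − 34.6) + 335·0.78·(T − 34.6) = 0
100.1(T − 267) + 3089(T − 34.6) + 261.3(T − 34.6) = 0
3450.4 T = 142649
T ≈ 41.34 °C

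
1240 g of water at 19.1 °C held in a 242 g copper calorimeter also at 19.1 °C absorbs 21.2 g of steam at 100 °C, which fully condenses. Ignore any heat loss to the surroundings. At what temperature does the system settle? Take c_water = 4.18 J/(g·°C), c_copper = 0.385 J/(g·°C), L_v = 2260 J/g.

T_f ≈ 29.4 °C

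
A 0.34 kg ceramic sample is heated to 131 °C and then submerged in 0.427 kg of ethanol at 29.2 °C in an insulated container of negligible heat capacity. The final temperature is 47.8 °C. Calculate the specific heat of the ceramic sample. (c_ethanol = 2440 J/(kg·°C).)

Heat lost by the ceramic sample = heat gained by the ethanol:
0.34·c·(131 − 47.8) = 0.427·2440·(47.8 − 29.2)
28.29 c = 19379  ⇒  c ≈ 685.1 J/(kg·°C)

c ≈ 685 J/(kg·°C)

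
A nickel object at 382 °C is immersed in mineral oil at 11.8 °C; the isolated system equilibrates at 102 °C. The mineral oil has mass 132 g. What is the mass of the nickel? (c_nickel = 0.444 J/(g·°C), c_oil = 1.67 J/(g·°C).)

m ≈ 160 g

Heat lost by the nickel = heat gained by the oil:
m·0.444·(382 − 102) = 132·1.67·(102 − 11.8)
124.32 m = 19884  ⇒  m ≈ 159.9 g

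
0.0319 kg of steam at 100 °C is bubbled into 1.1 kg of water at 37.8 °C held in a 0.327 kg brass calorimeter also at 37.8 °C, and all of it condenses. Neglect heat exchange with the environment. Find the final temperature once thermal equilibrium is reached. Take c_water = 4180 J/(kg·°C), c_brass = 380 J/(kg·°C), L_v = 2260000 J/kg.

T_f ≈ 54.4 °C

Energy conservation, ΣQ = 0:
steam→water at 100 °C releases m L_v = 0.0319×2260000 = 72094
  condensate cools 100→T: 0.0319×4180×(T − 100) = 133.34(T − 100)
  water warms: 1.1×4180×(T − 37.8) = 4598(T − 37.8)
  cup: 124.26(T − 37.8)
4855.6 T = 72094 + 13334 + 178501 = 263930
T ≈ 54.36 °C (< 100 °C, so full condensation is consistent).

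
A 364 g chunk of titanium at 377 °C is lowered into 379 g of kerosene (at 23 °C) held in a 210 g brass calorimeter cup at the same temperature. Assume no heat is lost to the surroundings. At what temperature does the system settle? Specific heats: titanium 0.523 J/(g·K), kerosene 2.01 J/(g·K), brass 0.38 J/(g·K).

Taking heat into each body as positive, Σ m c ΔT = 0:
364×0.523×(T − 377) + 379×2.01×(T − 23) + 210×0.38×(T − 23) = 0
190.37(T − 377) + 761.79(T − 23) + 79.8(T − 23) = 0
1032 T = 91127
T ≈ 88.30 °C

T_f ≈ 88.3 °C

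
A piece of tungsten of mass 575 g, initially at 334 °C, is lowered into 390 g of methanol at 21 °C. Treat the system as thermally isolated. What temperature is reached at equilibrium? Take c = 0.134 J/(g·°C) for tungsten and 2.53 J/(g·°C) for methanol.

T_f ≈ 43.7 °C

Set heat shed by the hot body equal to heat absorbed by the cold body:
575·0.134·(334 − T) = 390·2.53·(T − 21)
77.05(334 − T) = 986.7(T − 21)
1063.8 T = 46455  ⇒  T ≈ 43.67 °C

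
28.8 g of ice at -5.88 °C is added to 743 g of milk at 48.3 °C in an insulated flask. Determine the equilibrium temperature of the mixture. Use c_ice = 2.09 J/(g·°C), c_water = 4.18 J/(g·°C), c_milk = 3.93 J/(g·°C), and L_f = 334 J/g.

Setting the total heat transfer to zero:
warm ice to 0 °C: 28.8·2.09·(0 − (-5.88)) = 353.93; latent heat to melt: 28.8·334 = 9619.2; meltwater 0→T: 28.8·4.18·T = 120.38 T; milk cools: 743·3.93·(T − 48.3) = 2920(T − 48.3)
3040.4 T = 141036 − 9973.1 = 131062
T ≈ 43.11 °C. Since T > 0 °C, the all-ice-melts assumption holds.

T_f ≈ 43.1 °C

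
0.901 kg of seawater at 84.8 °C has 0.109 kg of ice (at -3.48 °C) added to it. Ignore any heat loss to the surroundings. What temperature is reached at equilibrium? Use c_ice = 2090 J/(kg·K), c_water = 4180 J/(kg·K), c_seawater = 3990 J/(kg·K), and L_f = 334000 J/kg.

T_f ≈ 66.1 °C

Let T be the final temperature. ΣQ_i = 0:
warm ice to 0 °C: 0.109×2090×(0 − (-3.48)) = 792.78; latent heat to melt: 0.109×334000 = 36406; warm the meltwater: 455.62 T; seawater: 3595(T − 84.8)
4050.6 T = 304855 − 37199 = 267656
T ≈ 66.08 °C — above 0 °C, consistent with complete melting.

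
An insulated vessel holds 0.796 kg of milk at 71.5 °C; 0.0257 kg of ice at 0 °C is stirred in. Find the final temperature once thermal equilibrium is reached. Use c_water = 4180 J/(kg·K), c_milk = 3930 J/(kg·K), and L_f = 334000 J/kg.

T_f ≈ 66.5 °C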